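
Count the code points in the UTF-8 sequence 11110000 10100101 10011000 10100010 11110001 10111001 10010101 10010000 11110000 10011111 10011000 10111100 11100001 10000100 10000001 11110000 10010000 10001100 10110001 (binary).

5

Byte at offset 0: 0xF0 = 11110000 → 4-byte char (#1). Advance 4.
Byte at offset 4: 0xF1 = 11110001 → 4-byte char (#2). Advance 4.
Byte at offset 8: 0xF0 = 11110000 → 4-byte char (#3). Advance 4.
Byte at offset 12: 0xE1 = 11100001 → 3-byte char (#4). Advance 3.
Byte at offset 15: 0xF0 = 11110000 → 4-byte char (#5). Advance 4.
Reached end at offset 19 after 5 code points.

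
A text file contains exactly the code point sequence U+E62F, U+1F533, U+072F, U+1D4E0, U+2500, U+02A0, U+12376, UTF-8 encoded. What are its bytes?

EE 98 AF F0 9F 94 B3 DC AF F0 9D 93 A0 E2 94 80 CA A0 F0 92 8D B6

U+E62F: 3-byte form → EE 98 AF.
U+1F533: 4-byte form → F0 9F 94 B3.
U+072F: 2-byte form → DC AF.
U+1D4E0: 4-byte form → F0 9D 93 A0.
U+2500: 3-byte form → E2 94 80.
U+02A0: 2-byte form → CA A0.
U+12376: 4-byte form → F0 92 8D B6.
Concatenated (22 bytes): EE 98 AF F0 9F 94 B3 DC AF F0 9D 93 A0 E2 94 80 CA A0 F0 92 8D B6.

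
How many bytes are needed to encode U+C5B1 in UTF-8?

U+C5B1 = 0xC5B1. UTF-8 uses 1 byte below 0x80, 2 below 0x800, 3 below 0x10000, 4 up to 0x10FFFF. 0xC5B1 is in U+0800–U+FFFF → 3 bytes.

3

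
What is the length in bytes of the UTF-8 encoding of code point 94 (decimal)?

1

U+005E = 0x5E. UTF-8 uses 1 byte below 0x80, 2 below 0x800, 3 below 0x10000, 4 up to 0x10FFFF. 0x5E is in U+0000–U+007F → 1 byte.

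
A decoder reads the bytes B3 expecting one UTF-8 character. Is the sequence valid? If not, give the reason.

invalid (continuation byte with no leading byte)

Byte 0xB3 = 10110011 has the form 10xxxxxx — a continuation byte — but there is no preceding leading byte.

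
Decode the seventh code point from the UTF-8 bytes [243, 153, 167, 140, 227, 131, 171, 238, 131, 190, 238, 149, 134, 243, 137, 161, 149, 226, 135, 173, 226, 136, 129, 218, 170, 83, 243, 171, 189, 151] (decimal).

U+2201

Offset 0: leading byte 0xF3 = 11110011 → 4-byte char #1 = F3 99 A7 8C.
Offset 4: leading byte 0xE3 = 11100011 → 3-byte char #2 = E3 83 AB.
Offset 7: leading byte 0xEE = 11101110 → 3-byte char #3 = EE 83 BE.
Offset 10: leading byte 0xEE = 11101110 → 3-byte char #4 = EE 95 86.
Offset 13: leading byte 0xF3 = 11110011 → 4-byte char #5 = F3 89 A1 95.
Offset 17: leading byte 0xE2 = 11100010 → 3-byte char #6 = E2 87 AD.
Offset 20: leading byte 0xE2 = 11100010 → 3-byte char #7 = E2 88 81.
Leading byte 0xE2 = 11100010 matches 1110xxxx → 3-byte sequence.
Byte 1: 0xE2 = 11100010, payload 0010 (4 bits).
Byte 2: 0x88 = 10001000 (10xxxxxx ✓), payload 001000.
Byte 3: 0x81 = 10000001 (10xxxxxx ✓), payload 000001.
Concatenate: 0010001000000001 = 0x2201 (16 bits → U+2201).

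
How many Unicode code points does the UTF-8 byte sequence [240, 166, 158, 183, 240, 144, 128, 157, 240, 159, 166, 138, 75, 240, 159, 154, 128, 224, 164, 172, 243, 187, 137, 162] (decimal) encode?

Byte at offset 0: 0xF0 = 11110000 → 4-byte char (#1). Advance 4.
Byte at offset 4: 0xF0 = 11110000 → 4-byte char (#2). Advance 4.
Byte at offset 8: 0xF0 = 11110000 → 4-byte char (#3). Advance 4.
Byte at offset 12: 0x4B = 01001011 → 1-byte char (#4). Advance 1.
Byte at offset 13: 0xF0 = 11110000 → 4-byte char (#5). Advance 4.
Byte at offset 17: 0xE0 = 11100000 → 3-byte char (#6). Advance 3.
Byte at offset 20: 0xF3 = 11110011 → 4-byte char (#7). Advance 4.
Reached end at offset 24 after 7 code points.

7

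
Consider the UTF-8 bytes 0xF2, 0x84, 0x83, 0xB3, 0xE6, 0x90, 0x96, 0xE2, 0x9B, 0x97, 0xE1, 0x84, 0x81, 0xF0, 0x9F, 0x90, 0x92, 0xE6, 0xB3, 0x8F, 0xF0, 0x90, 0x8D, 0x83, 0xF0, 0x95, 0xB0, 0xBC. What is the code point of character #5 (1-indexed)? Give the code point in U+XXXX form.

Offset 0: leading byte 0xF2 = 11110010 → 4-byte char #1 = F2 84 83 B3.
Offset 4: leading byte 0xE6 = 11100110 → 3-byte char #2 = E6 90 96.
Offset 7: leading byte 0xE2 = 11100010 → 3-byte char #3 = E2 9B 97.
Offset 10: leading byte 0xE1 = 11100001 → 3-byte char #4 = E1 84 81.
Offset 13: leading byte 0xF0 = 11110000 → 4-byte char #5 = F0 9F 90 92.
Leading byte 0xF0 = 11110000 matches 11110xxx → 4-byte sequence.
Byte 1: 0xF0 = 11110000, payload 000 (3 bits).
Byte 2: 0x9F = 10011111 (10xxxxxx ✓), payload 011111.
Byte 3: 0x90 = 10010000 (10xxxxxx ✓), payload 010000.
Byte 4: 0x92 = 10010010 (10xxxxxx ✓), payload 010010.
Concatenate: 000011111010000010010 = 0x1F412 (21 bits → U+1F412).

U+1F412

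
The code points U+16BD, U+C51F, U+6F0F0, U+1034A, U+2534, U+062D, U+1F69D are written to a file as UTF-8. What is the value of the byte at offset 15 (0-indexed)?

U+16BD → 3-byte form E1 9A BD at offsets 0–2.
U+C51F → 3-byte form EC 94 9F at offsets 3–5.
U+6F0F0 → 4-byte form F1 AF 83 B0 at offsets 6–9.
U+1034A → 4-byte form F0 90 8D 8A at offsets 10–13.
U+2534 → 3-byte form E2 94 B4 at offsets 14–16.
Offset 15 falls in char 5's range; it's byte 2 of E2 94 B4 = 0x94.

0x94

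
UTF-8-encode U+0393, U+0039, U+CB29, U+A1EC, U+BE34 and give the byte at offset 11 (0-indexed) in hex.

0xB4

U+0393 → 2-byte form CE 93 at offsets 0–1.
U+0039 → 1-byte form 39 at offsets 2–2.
U+CB29 → 3-byte form EC AC A9 at offsets 3–5.
U+A1EC → 3-byte form EA 87 AC at offsets 6–8.
U+BE34 → 3-byte form EB B8 B4 at offsets 9–11.
Offset 11 falls in char 5's range; it's byte 3 of EB B8 B4 = 0xB4.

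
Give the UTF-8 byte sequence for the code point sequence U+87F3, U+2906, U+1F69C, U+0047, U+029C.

U+87F3: 3-byte form → E8 9F B3.
U+2906: 3-byte form → E2 A4 86.
U+1F69C: 4-byte form → F0 9F 9A 9C.
U+0047: 1-byte form → 47.
U+029C: 2-byte form → CA 9C.
Concatenated (13 bytes): E8 9F B3 E2 A4 86 F0 9F 9A 9C 47 CA 9C.

E8 9F B3 E2 A4 86 F0 9F 9A 9C 47 CA 9C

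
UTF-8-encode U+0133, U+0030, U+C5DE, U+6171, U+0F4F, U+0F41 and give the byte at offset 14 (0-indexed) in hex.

U+0133 → 2-byte form C4 B3 at offsets 0–1.
U+0030 → 1-byte form 30 at offsets 2–2.
U+C5DE → 3-byte form EC 97 9E at offsets 3–5.
U+6171 → 3-byte form E6 85 B1 at offsets 6–8.
U+0F4F → 3-byte form E0 BD 8F at offsets 9–11.
U+0F41 → 3-byte form E0 BD 81 at offsets 12–14.
Offset 14 falls in char 6's range; it's byte 3 of E0 BD 81 = 0x81.

0x81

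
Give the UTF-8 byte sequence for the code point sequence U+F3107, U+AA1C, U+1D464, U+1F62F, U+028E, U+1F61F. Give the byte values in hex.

F3 B3 84 87 EA A8 9C F0 9D 91 A4 F0 9F 98 AF CA 8E F0 9F 98 9F

U+F3107: 4-byte form → F3 B3 84 87.
U+AA1C: 3-byte form → EA A8 9C.
U+1D464: 4-byte form → F0 9D 91 A4.
U+1F62F: 4-byte form → F0 9F 98 AF.
U+028E: 2-byte form → CA 8E.
U+1F61F: 4-byte form → F0 9F 98 9F.
Concatenated (21 bytes): F3 B3 84 87 EA A8 9C F0 9D 91 A4 F0 9F 98 AF CA 8E F0 9F 98 9F.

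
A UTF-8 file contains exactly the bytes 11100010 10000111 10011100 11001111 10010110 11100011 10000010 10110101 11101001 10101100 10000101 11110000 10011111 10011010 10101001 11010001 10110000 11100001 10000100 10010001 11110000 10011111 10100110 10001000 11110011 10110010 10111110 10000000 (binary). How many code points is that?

Byte at offset 0: 0xE2 = 11100010 → 3-byte char (#1). Advance 3.
Byte at offset 3: 0xCF = 11001111 → 2-byte char (#2). Advance 2.
Byte at offset 5: 0xE3 = 11100011 → 3-byte char (#3). Advance 3.
Byte at offset 8: 0xE9 = 11101001 → 3-byte char (#4). Advance 3.
Byte at offset 11: 0xF0 = 11110000 → 4-byte char (#5). Advance 4.
Byte at offset 15: 0xD1 = 11010001 → 2-byte char (#6). Advance 2.
Byte at offset 17: 0xE1 = 11100001 → 3-byte char (#7). Advance 3.
Byte at offset 20: 0xF0 = 11110000 → 4-byte char (#8). Advance 4.
Byte at offset 24: 0xF3 = 11110011 → 4-byte char (#9). Advance 4.
Reached end at offset 28 after 9 code points.

9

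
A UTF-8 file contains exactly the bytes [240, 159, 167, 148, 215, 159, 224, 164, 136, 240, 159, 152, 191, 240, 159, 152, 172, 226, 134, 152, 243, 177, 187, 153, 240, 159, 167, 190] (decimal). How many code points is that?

Byte at offset 0: 0xF0 = 11110000 → 4-byte char (#1). Advance 4.
Byte at offset 4: 0xD7 = 11010111 → 2-byte char (#2). Advance 2.
Byte at offset 6: 0xE0 = 11100000 → 3-byte char (#3). Advance 3.
Byte at offset 9: 0xF0 = 11110000 → 4-byte char (#4). Advance 4.
Byte at offset 13: 0xF0 = 11110000 → 4-byte char (#5). Advance 4.
Byte at offset 17: 0xE2 = 11100010 → 3-byte char (#6). Advance 3.
Byte at offset 20: 0xF3 = 11110011 → 4-byte char (#7). Advance 4.
Byte at offset 24: 0xF0 = 11110000 → 4-byte char (#8). Advance 4.
Reached end at offset 28 after 8 code points.

8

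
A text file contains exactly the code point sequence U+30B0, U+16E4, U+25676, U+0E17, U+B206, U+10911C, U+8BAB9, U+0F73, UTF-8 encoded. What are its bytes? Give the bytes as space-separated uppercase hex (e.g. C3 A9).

E3 82 B0 E1 9B A4 F0 A5 99 B6 E0 B8 97 EB 88 86 F4 89 84 9C F2 8B AA B9 E0 BD B3

U+30B0: 3-byte form → E3 82 B0.
U+16E4: 3-byte form → E1 9B A4.
U+25676: 4-byte form → F0 A5 99 B6.
U+0E17: 3-byte form → E0 B8 97.
U+B206: 3-byte form → EB 88 86.
U+10911C: 4-byte form → F4 89 84 9C.
U+8BAB9: 4-byte form → F2 8B AA B9.
U+0F73: 3-byte form → E0 BD B3.
Concatenated (27 bytes): E3 82 B0 E1 9B A4 F0 A5 99 B6 E0 B8 97 EB 88 86 F4 89 84 9C F2 8B AA B9 E0 BD B3.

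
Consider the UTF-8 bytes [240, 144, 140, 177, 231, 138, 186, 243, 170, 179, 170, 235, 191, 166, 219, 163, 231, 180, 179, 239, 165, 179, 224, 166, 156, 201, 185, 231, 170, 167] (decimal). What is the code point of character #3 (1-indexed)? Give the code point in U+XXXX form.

Offset 0: leading byte 0xF0 = 11110000 → 4-byte char #1 = F0 90 8C B1.
Offset 4: leading byte 0xE7 = 11100111 → 3-byte char #2 = E7 8A BA.
Offset 7: leading byte 0xF3 = 11110011 → 4-byte char #3 = F3 AA B3 AA.
Leading byte 0xF3 = 11110011 matches 11110xxx → 4-byte sequence.
Byte 1: 0xF3 = 11110011, payload 011 (3 bits).
Byte 2: 0xAA = 10101010 (10xxxxxx ✓), payload 101010.
Byte 3: 0xB3 = 10110011 (10xxxxxx ✓), payload 110011.
Byte 4: 0xAA = 10101010 (10xxxxxx ✓), payload 101010.
Concatenate: 011101010110011101010 = 0xEACEA (21 bits → U+EACEA).

U+EACEA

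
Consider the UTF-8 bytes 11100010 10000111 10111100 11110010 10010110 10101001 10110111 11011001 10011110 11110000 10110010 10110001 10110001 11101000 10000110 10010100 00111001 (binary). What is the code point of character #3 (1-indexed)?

Offset 0: leading byte 0xE2 = 11100010 → 3-byte char #1 = E2 87 BC.
Offset 3: leading byte 0xF2 = 11110010 → 4-byte char #2 = F2 96 A9 B7.
Offset 7: leading byte 0xD9 = 11011001 → 2-byte char #3 = D9 9E.
Leading byte 0xD9 = 11011001 matches 110xxxxx → 2-byte sequence.
Byte 1: 0xD9 = 11011001, payload 11001 (5 bits).
Byte 2: 0x9E = 10011110 (10xxxxxx ✓), payload 011110.
Concatenate: 11001011110 = 0x65E (11 bits → U+065E).

U+065E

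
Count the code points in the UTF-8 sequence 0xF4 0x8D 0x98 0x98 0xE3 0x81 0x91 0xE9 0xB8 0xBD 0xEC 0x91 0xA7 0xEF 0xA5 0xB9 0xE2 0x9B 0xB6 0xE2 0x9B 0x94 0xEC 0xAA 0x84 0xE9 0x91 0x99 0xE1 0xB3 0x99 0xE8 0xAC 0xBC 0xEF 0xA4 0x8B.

Byte at offset 0: 0xF4 = 11110100 → 4-byte char (#1). Advance 4.
Byte at offset 4: 0xE3 = 11100011 → 3-byte char (#2). Advance 3.
Byte at offset 7: 0xE9 = 11101001 → 3-byte char (#3). Advance 3.
Byte at offset 10: 0xEC = 11101100 → 3-byte char (#4). Advance 3.
Byte at offset 13: 0xEF = 11101111 → 3-byte char (#5). Advance 3.
Byte at offset 16: 0xE2 = 11100010 → 3-byte char (#6). Advance 3.
Byte at offset 19: 0xE2 = 11100010 → 3-byte char (#7). Advance 3.
Byte at offset 22: 0xEC = 11101100 → 3-byte char (#8). Advance 3.
Byte at offset 25: 0xE9 = 11101001 → 3-byte char (#9). Advance 3.
Byte at offset 28: 0xE1 = 11100001 → 3-byte char (#10). Advance 3.
Byte at offset 31: 0xE8 = 11101000 → 3-byte char (#11). Advance 3.
Byte at offset 34: 0xEF = 11101111 → 3-byte char (#12). Advance 3.
Reached end at offset 37 after 12 code points.

12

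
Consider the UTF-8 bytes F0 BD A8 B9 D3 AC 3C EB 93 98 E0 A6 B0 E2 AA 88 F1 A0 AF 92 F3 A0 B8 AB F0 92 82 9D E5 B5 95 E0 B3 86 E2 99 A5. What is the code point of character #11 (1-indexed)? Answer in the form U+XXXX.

U+0CC6

Offset 0: leading byte 0xF0 = 11110000 → 4-byte char #1 = F0 BD A8 B9.
Offset 4: leading byte 0xD3 = 11010011 → 2-byte char #2 = D3 AC.
Offset 6: leading byte 0x3C = 00111100 → 1-byte char #3 = 3C.
Offset 7: leading byte 0xEB = 11101011 → 3-byte char #4 = EB 93 98.
Offset 10: leading byte 0xE0 = 11100000 → 3-byte char #5 = E0 A6 B0.
Offset 13: leading byte 0xE2 = 11100010 → 3-byte char #6 = E2 AA 88.
Offset 16: leading byte 0xF1 = 11110001 → 4-byte char #7 = F1 A0 AF 92.
Offset 20: leading byte 0xF3 = 11110011 → 4-byte char #8 = F3 A0 B8 AB.
Offset 24: leading byte 0xF0 = 11110000 → 4-byte char #9 = F0 92 82 9D.
Offset 28: leading byte 0xE5 = 11100101 → 3-byte char #10 = E5 B5 95.
Offset 31: leading byte 0xE0 = 11100000 → 3-byte char #11 = E0 B3 86.
Leading byte 0xE0 = 11100000 matches 1110xxxx → 3-byte sequence.
Byte 1: 0xE0 = 11100000, payload 0000 (4 bits).
Byte 2: 0xB3 = 10110011 (10xxxxxx ✓), payload 110011.
Byte 3: 0x86 = 10000110 (10xxxxxx ✓), payload 000110.
Concatenate: 0000110011000110 = 0xCC6 (16 bits → U+0CC6).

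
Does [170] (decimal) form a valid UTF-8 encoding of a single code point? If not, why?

invalid (continuation byte with no leading byte)

Byte 0xAA = 10101010 has the form 10xxxxxx — a continuation byte — but there is no preceding leading byte.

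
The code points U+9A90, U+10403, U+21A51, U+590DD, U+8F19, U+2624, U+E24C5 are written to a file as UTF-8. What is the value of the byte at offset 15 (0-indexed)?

U+9A90 → 3-byte form E9 AA 90 at offsets 0–2.
U+10403 → 4-byte form F0 90 90 83 at offsets 3–6.
U+21A51 → 4-byte form F0 A1 A9 91 at offsets 7–10.
U+590DD → 4-byte form F1 99 83 9D at offsets 11–14.
U+8F19 → 3-byte form E8 BC 99 at offsets 15–17.
Offset 15 falls in char 5's range; it's byte 1 of E8 BC 99 = 0xE8.

0xE8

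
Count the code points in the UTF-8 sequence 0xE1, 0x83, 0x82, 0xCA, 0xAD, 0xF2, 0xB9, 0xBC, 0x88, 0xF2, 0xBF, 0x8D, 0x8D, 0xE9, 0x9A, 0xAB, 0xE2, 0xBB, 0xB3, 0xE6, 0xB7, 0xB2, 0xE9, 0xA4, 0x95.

Byte at offset 0: 0xE1 = 11100001 → 3-byte char (#1). Advance 3.
Byte at offset 3: 0xCA = 11001010 → 2-byte char (#2). Advance 2.
Byte at offset 5: 0xF2 = 11110010 → 4-byte char (#3). Advance 4.
Byte at offset 9: 0xF2 = 11110010 → 4-byte char (#4). Advance 4.
Byte at offset 13: 0xE9 = 11101001 → 3-byte char (#5). Advance 3.
Byte at offset 16: 0xE2 = 11100010 → 3-byte char (#6). Advance 3.
Byte at offset 19: 0xE6 = 11100110 → 3-byte char (#7). Advance 3.
Byte at offset 22: 0xE9 = 11101001 → 3-byte char (#8). Advance 3.
Reached end at offset 25 after 8 code points.

8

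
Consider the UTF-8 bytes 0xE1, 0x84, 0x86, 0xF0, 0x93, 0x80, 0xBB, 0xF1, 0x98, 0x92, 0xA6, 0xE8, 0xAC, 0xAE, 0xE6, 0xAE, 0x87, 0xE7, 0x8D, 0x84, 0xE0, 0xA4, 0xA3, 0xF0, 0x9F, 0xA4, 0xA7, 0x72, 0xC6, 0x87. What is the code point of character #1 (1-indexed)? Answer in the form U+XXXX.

Offset 0: leading byte 0xE1 = 11100001 → 3-byte char #1 = E1 84 86.
Leading byte 0xE1 = 11100001 matches 1110xxxx → 3-byte sequence.
Byte 1: 0xE1 = 11100001, payload 0001 (4 bits).
Byte 2: 0x84 = 10000100 (10xxxxxx ✓), payload 000100.
Byte 3: 0x86 = 10000110 (10xxxxxx ✓), payload 000110.
Concatenate: 0001000100000110 = 0x1106 (16 bits → U+1106).

U+1106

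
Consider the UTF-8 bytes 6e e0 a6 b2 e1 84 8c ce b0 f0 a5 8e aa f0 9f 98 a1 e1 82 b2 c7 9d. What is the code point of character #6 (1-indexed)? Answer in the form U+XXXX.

Offset 0: leading byte 0x6E = 01101110 → 1-byte char #1 = 6E.
Offset 1: leading byte 0xE0 = 11100000 → 3-byte char #2 = E0 A6 B2.
Offset 4: leading byte 0xE1 = 11100001 → 3-byte char #3 = E1 84 8C.
Offset 7: leading byte 0xCE = 11001110 → 2-byte char #4 = CE B0.
Offset 9: leading byte 0xF0 = 11110000 → 4-byte char #5 = F0 A5 8E AA.
Offset 13: leading byte 0xF0 = 11110000 → 4-byte char #6 = F0 9F 98 A1.
Leading byte 0xF0 = 11110000 matches 11110xxx → 4-byte sequence.
Byte 1: 0xF0 = 11110000, payload 000 (3 bits).
Byte 2: 0x9F = 10011111 (10xxxxxx ✓), payload 011111.
Byte 3: 0x98 = 10011000 (10xxxxxx ✓), payload 011000.
Byte 4: 0xA1 = 10100001 (10xxxxxx ✓), payload 100001.
Concatenate: 000011111011000100001 = 0x1F621 (21 bits → U+1F621).

U+1F621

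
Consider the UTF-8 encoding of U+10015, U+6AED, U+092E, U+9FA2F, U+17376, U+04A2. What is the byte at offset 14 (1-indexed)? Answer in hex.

1-indexed offset 14 is 0-indexed offset 13.
U+10015 → 4-byte form F0 90 80 95 at offsets 0–3.
U+6AED → 3-byte form E6 AB AD at offsets 4–6.
U+092E → 3-byte form E0 A4 AE at offsets 7–9.
U+9FA2F → 4-byte form F2 9F A8 AF at offsets 10–13.
Offset 13 falls in char 4's range; it's byte 4 of F2 9F A8 AF = 0xAF.

0xAF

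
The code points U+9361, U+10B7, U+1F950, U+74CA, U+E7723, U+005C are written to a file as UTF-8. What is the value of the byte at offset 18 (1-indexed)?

0x5C

1-indexed offset 18 is 0-indexed offset 17.
U+9361 → 3-byte form E9 8D A1 at offsets 0–2.
U+10B7 → 3-byte form E1 82 B7 at offsets 3–5.
U+1F950 → 4-byte form F0 9F A5 90 at offsets 6–9.
U+74CA → 3-byte form E7 93 8A at offsets 10–12.
U+E7723 → 4-byte form F3 A7 9C A3 at offsets 13–16.
U+005C → 1-byte form 5C at offsets 17–17.
Offset 17 falls in char 6's range; it's byte 1 of 5C = 0x5C.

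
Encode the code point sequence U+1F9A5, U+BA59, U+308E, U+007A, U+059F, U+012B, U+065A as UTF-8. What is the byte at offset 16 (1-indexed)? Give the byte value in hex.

0xD9

1-indexed offset 16 is 0-indexed offset 15.
U+1F9A5 → 4-byte form F0 9F A6 A5 at offsets 0–3.
U+BA59 → 3-byte form EB A9 99 at offsets 4–6.
U+308E → 3-byte form E3 82 8E at offsets 7–9.
U+007A → 1-byte form 7A at offsets 10–10.
U+059F → 2-byte form D6 9F at offsets 11–12.
U+012B → 2-byte form C4 AB at offsets 13–14.
U+065A → 2-byte form D9 9A at offsets 15–16.
Offset 15 falls in char 7's range; it's byte 1 of D9 9A = 0xD9.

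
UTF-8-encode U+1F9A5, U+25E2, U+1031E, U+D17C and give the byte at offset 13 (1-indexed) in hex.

1-indexed offset 13 is 0-indexed offset 12.
U+1F9A5 → 4-byte form F0 9F A6 A5 at offsets 0–3.
U+25E2 → 3-byte form E2 97 A2 at offsets 4–6.
U+1031E → 4-byte form F0 90 8C 9E at offsets 7–10.
U+D17C → 3-byte form ED 85 BC at offsets 11–13.
Offset 12 falls in char 4's range; it's byte 2 of ED 85 BC = 0x85.

0x85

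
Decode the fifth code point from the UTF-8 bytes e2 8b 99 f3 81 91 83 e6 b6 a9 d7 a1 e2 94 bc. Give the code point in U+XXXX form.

Offset 0: leading byte 0xE2 = 11100010 → 3-byte char #1 = E2 8B 99.
Offset 3: leading byte 0xF3 = 11110011 → 4-byte char #2 = F3 81 91 83.
Offset 7: leading byte 0xE6 = 11100110 → 3-byte char #3 = E6 B6 A9.
Offset 10: leading byte 0xD7 = 11010111 → 2-byte char #4 = D7 A1.
Offset 12: leading byte 0xE2 = 11100010 → 3-byte char #5 = E2 94 BC.
Leading byte 0xE2 = 11100010 matches 1110xxxx → 3-byte sequence.
Byte 1: 0xE2 = 11100010, payload 0010 (4 bits).
Byte 2: 0x94 = 10010100 (10xxxxxx ✓), payload 010100.
Byte 3: 0xBC = 10111100 (10xxxxxx ✓), payload 111100.
Concatenate: 0010010100111100 = 0x253C (16 bits → U+253C).

U+253C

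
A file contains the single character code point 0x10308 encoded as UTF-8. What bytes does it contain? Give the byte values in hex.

F0 90 8C 88

U+10308 = 0x10308 = 66312 decimal. In range U+10000–U+10FFFF → 4-byte form: 11110xxx 10xxxxxx 10xxxxxx 10xxxxxx.
Binary (21 bits): 000010000001100001000.
Split 3+6+6+6: 000 | 010000 | 001100 | 001000.
Byte 1: 11110000 = 0xF0.
Byte 2: 10010000 = 0x90.
Byte 3: 10001100 = 0x8C.
Byte 4: 10001000 = 0x88.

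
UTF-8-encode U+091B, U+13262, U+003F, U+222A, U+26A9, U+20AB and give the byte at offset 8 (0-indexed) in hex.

0xE2

U+091B → 3-byte form E0 A4 9B at offsets 0–2.
U+13262 → 4-byte form F0 93 89 A2 at offsets 3–6.
U+003F → 1-byte form 3F at offsets 7–7.
U+222A → 3-byte form E2 88 AA at offsets 8–10.
Offset 8 falls in char 4's range; it's byte 1 of E2 88 AA = 0xE2.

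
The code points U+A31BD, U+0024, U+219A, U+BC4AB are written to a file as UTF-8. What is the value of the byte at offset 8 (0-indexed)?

U+A31BD → 4-byte form F2 A3 86 BD at offsets 0–3.
U+0024 → 1-byte form 24 at offsets 4–4.
U+219A → 3-byte form E2 86 9A at offsets 5–7.
U+BC4AB → 4-byte form F2 BC 92 AB at offsets 8–11.
Offset 8 falls in char 4's range; it's byte 1 of F2 BC 92 AB = 0xF2.

0xF2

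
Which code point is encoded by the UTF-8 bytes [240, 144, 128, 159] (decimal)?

Leading byte 0xF0 = 11110000 matches 11110xxx → 4-byte sequence.
Byte 1: 0xF0 = 11110000, payload 000 (3 bits).
Byte 2: 0x90 = 10010000 (10xxxxxx ✓), payload 010000.
Byte 3: 0x80 = 10000000 (10xxxxxx ✓), payload 000000.
Byte 4: 0x9F = 10011111 (10xxxxxx ✓), payload 011111.
Concatenate: 000010000000000011111 = 0x1001F (21 bits → U+1001F).

U+1001F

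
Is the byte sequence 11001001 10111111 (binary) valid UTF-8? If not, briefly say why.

valid

Leading byte 0xC9 = 11001001 → 2-byte form.
Continuation bytes 0xBF=10111111 all match 10xxxxxx.
Decoded value 0x27F is ≥ 0x80 (shortest form) and not a surrogate.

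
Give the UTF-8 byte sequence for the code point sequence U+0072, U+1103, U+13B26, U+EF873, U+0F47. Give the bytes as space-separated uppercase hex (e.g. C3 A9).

72 E1 84 83 F0 93 AC A6 F3 AF A1 B3 E0 BD 87

U+0072: 1-byte form → 72.
U+1103: 3-byte form → E1 84 83.
U+13B26: 4-byte form → F0 93 AC A6.
U+EF873: 4-byte form → F3 AF A1 B3.
U+0F47: 3-byte form → E0 BD 87.
Concatenated (15 bytes): 72 E1 84 83 F0 93 AC A6 F3 AF A1 B3 E0 BD 87.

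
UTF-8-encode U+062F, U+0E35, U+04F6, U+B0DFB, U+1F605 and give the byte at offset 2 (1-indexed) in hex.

1-indexed offset 2 is 0-indexed offset 1.
U+062F → 2-byte form D8 AF at offsets 0–1.
Offset 1 falls in char 1's range; it's byte 2 of D8 AF = 0xAF.

0xAF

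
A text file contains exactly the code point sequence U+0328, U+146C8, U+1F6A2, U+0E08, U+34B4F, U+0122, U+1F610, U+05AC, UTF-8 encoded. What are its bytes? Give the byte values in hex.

U+0328: 2-byte form → CC A8.
U+146C8: 4-byte form → F0 94 9B 88.
U+1F6A2: 4-byte form → F0 9F 9A A2.
U+0E08: 3-byte form → E0 B8 88.
U+34B4F: 4-byte form → F0 B4 AD 8F.
U+0122: 2-byte form → C4 A2.
U+1F610: 4-byte form → F0 9F 98 90.
U+05AC: 2-byte form → D6 AC.
Concatenated (25 bytes): CC A8 F0 94 9B 88 F0 9F 9A A2 E0 B8 88 F0 B4 AD 8F C4 A2 F0 9F 98 90 D6 AC.

CC A8 F0 94 9B 88 F0 9F 9A A2 E0 B8 88 F0 B4 AD 8F C4 A2 F0 9F 98 90 D6 AC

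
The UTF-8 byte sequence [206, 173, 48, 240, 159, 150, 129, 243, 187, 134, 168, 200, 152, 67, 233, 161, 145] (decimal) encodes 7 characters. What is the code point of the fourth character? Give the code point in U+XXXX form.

U+FB1A8

Offset 0: leading byte 0xCE = 11001110 → 2-byte char #1 = CE AD.
Offset 2: leading byte 0x30 = 00110000 → 1-byte char #2 = 30.
Offset 3: leading byte 0xF0 = 11110000 → 4-byte char #3 = F0 9F 96 81.
Offset 7: leading byte 0xF3 = 11110011 → 4-byte char #4 = F3 BB 86 A8.
Leading byte 0xF3 = 11110011 matches 11110xxx → 4-byte sequence.
Byte 1: 0xF3 = 11110011, payload 011 (3 bits).
Byte 2: 0xBB = 10111011 (10xxxxxx ✓), payload 111011.
Byte 3: 0x86 = 10000110 (10xxxxxx ✓), payload 000110.
Byte 4: 0xA8 = 10101000 (10xxxxxx ✓), payload 101000.
Concatenate: 011111011000110101000 = 0xFB1A8 (21 bits → U+FB1A8).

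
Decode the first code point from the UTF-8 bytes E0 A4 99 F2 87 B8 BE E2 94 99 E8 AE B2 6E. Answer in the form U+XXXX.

Offset 0: leading byte 0xE0 = 11100000 → 3-byte char #1 = E0 A4 99.
Leading byte 0xE0 = 11100000 matches 1110xxxx → 3-byte sequence.
Byte 1: 0xE0 = 11100000, payload 0000 (4 bits).
Byte 2: 0xA4 = 10100100 (10xxxxxx ✓), payload 100100.
Byte 3: 0x99 = 10011001 (10xxxxxx ✓), payload 011001.
Concatenate: 0000100100011001 = 0x919 (16 bits → U+0919).

U+0919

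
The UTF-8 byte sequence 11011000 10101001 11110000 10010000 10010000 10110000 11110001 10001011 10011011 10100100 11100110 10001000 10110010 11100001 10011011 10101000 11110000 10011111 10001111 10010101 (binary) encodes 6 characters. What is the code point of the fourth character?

U+6232

Offset 0: leading byte 0xD8 = 11011000 → 2-byte char #1 = D8 A9.
Offset 2: leading byte 0xF0 = 11110000 → 4-byte char #2 = F0 90 90 B0.
Offset 6: leading byte 0xF1 = 11110001 → 4-byte char #3 = F1 8B 9B A4.
Offset 10: leading byte 0xE6 = 11100110 → 3-byte char #4 = E6 88 B2.
Leading byte 0xE6 = 11100110 matches 1110xxxx → 3-byte sequence.
Byte 1: 0xE6 = 11100110, payload 0110 (4 bits).
Byte 2: 0x88 = 10001000 (10xxxxxx ✓), payload 001000.
Byte 3: 0xB2 = 10110010 (10xxxxxx ✓), payload 110010.
Concatenate: 0110001000110010 = 0x6232 (16 bits → U+6232).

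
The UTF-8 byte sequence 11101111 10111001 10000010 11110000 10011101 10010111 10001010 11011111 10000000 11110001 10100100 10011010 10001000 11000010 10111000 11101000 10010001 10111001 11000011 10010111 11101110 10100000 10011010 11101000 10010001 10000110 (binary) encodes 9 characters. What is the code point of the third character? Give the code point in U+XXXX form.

Offset 0: leading byte 0xEF = 11101111 → 3-byte char #1 = EF B9 82.
Offset 3: leading byte 0xF0 = 11110000 → 4-byte char #2 = F0 9D 97 8A.
Offset 7: leading byte 0xDF = 11011111 → 2-byte char #3 = DF 80.
Leading byte 0xDF = 11011111 matches 110xxxxx → 2-byte sequence.
Byte 1: 0xDF = 11011111, payload 11111 (5 bits).
Byte 2: 0x80 = 10000000 (10xxxxxx ✓), payload 000000.
Concatenate: 11111000000 = 0x7C0 (11 bits → U+07C0).

U+07C0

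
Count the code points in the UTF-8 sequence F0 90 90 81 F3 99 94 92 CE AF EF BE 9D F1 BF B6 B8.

5

Byte at offset 0: 0xF0 = 11110000 → 4-byte char (#1). Advance 4.
Byte at offset 4: 0xF3 = 11110011 → 4-byte char (#2). Advance 4.
Byte at offset 8: 0xCE = 11001110 → 2-byte char (#3). Advance 2.
Byte at offset 10: 0xEF = 11101111 → 3-byte char (#4). Advance 3.
Byte at offset 13: 0xF1 = 11110001 → 4-byte char (#5). Advance 4.
Reached end at offset 17 after 5 code points.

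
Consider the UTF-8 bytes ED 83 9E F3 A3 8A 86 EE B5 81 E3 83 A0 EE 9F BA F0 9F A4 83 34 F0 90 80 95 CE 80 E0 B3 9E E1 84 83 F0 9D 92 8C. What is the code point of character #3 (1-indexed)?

U+ED41

Offset 0: leading byte 0xED = 11101101 → 3-byte char #1 = ED 83 9E.
Offset 3: leading byte 0xF3 = 11110011 → 4-byte char #2 = F3 A3 8A 86.
Offset 7: leading byte 0xEE = 11101110 → 3-byte char #3 = EE B5 81.
Leading byte 0xEE = 11101110 matches 1110xxxx → 3-byte sequence.
Byte 1: 0xEE = 11101110, payload 1110 (4 bits).
Byte 2: 0xB5 = 10110101 (10xxxxxx ✓), payload 110101.
Byte 3: 0x81 = 10000001 (10xxxxxx ✓), payload 000001.
Concatenate: 1110110101000001 = 0xED41 (16 bits → U+ED41).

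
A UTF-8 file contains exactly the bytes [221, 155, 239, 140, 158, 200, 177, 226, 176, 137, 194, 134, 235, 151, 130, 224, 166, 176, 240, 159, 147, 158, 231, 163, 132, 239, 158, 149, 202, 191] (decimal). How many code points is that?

11

Byte at offset 0: 0xDD = 11011101 → 2-byte char (#1). Advance 2.
Byte at offset 2: 0xEF = 11101111 → 3-byte char (#2). Advance 3.
Byte at offset 5: 0xC8 = 11001000 → 2-byte char (#3). Advance 2.
Byte at offset 7: 0xE2 = 11100010 → 3-byte char (#4). Advance 3.
Byte at offset 10: 0xC2 = 11000010 → 2-byte char (#5). Advance 2.
Byte at offset 12: 0xEB = 11101011 → 3-byte char (#6). Advance 3.
Byte at offset 15: 0xE0 = 11100000 → 3-byte char (#7). Advance 3.
Byte at offset 18: 0xF0 = 11110000 → 4-byte char (#8). Advance 4.
Byte at offset 22: 0xE7 = 11100111 → 3-byte char (#9). Advance 3.
Byte at offset 25: 0xEF = 11101111 → 3-byte char (#10). Advance 3.
Byte at offset 28: 0xCA = 11001010 → 2-byte char (#11). Advance 2.
Reached end at offset 30 after 11 code points.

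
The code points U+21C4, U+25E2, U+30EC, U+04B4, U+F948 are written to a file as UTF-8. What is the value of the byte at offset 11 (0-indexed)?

0xEF

U+21C4 → 3-byte form E2 87 84 at offsets 0–2.
U+25E2 → 3-byte form E2 97 A2 at offsets 3–5.
U+30EC → 3-byte form E3 83 AC at offsets 6–8.
U+04B4 → 2-byte form D2 B4 at offsets 9–10.
U+F948 → 3-byte form EF A5 88 at offsets 11–13.
Offset 11 falls in char 5's range; it's byte 1 of EF A5 88 = 0xEF.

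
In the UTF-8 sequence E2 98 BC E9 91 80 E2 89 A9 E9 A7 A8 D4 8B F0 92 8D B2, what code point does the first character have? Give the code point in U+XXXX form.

Offset 0: leading byte 0xE2 = 11100010 → 3-byte char #1 = E2 98 BC.
Leading byte 0xE2 = 11100010 matches 1110xxxx → 3-byte sequence.
Byte 1: 0xE2 = 11100010, payload 0010 (4 bits).
Byte 2: 0x98 = 10011000 (10xxxxxx ✓), payload 011000.
Byte 3: 0xBC = 10111100 (10xxxxxx ✓), payload 111100.
Concatenate: 0010011000111100 = 0x263C (16 bits → U+263C).

U+263C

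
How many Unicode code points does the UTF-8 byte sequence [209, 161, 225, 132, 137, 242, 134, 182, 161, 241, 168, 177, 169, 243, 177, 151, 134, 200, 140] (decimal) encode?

6

Byte at offset 0: 0xD1 = 11010001 → 2-byte char (#1). Advance 2.
Byte at offset 2: 0xE1 = 11100001 → 3-byte char (#2). Advance 3.
Byte at offset 5: 0xF2 = 11110010 → 4-byte char (#3). Advance 4.
Byte at offset 9: 0xF1 = 11110001 → 4-byte char (#4). Advance 4.
Byte at offset 13: 0xF3 = 11110011 → 4-byte char (#5). Advance 4.
Byte at offset 17: 0xC8 = 11001000 → 2-byte char (#6). Advance 2.
Reached end at offset 19 after 6 code points.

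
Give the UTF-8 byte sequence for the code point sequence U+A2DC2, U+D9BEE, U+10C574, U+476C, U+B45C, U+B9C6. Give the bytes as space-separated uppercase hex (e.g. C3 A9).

F2 A2 B7 82 F3 99 AF AE F4 8C 95 B4 E4 9D AC EB 91 9C EB A7 86

U+A2DC2: 4-byte form → F2 A2 B7 82.
U+D9BEE: 4-byte form → F3 99 AF AE.
U+10C574: 4-byte form → F4 8C 95 B4.
U+476C: 3-byte form → E4 9D AC.
U+B45C: 3-byte form → EB 91 9C.
U+B9C6: 3-byte form → EB A7 86.
Concatenated (21 bytes): F2 A2 B7 82 F3 99 AF AE F4 8C 95 B4 E4 9D AC EB 91 9C EB A7 86.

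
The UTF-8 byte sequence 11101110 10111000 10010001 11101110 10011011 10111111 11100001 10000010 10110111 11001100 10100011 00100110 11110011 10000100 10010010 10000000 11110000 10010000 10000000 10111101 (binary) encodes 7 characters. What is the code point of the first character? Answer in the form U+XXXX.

U+EE11

Offset 0: leading byte 0xEE = 11101110 → 3-byte char #1 = EE B8 91.
Leading byte 0xEE = 11101110 matches 1110xxxx → 3-byte sequence.
Byte 1: 0xEE = 11101110, payload 1110 (4 bits).
Byte 2: 0xB8 = 10111000 (10xxxxxx ✓), payload 111000.
Byte 3: 0x91 = 10010001 (10xxxxxx ✓), payload 010001.
Concatenate: 1110111000010001 = 0xEE11 (16 bits → U+EE11).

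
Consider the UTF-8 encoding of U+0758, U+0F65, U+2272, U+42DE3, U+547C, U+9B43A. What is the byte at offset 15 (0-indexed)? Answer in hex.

U+0758 → 2-byte form DD 98 at offsets 0–1.
U+0F65 → 3-byte form E0 BD A5 at offsets 2–4.
U+2272 → 3-byte form E2 89 B2 at offsets 5–7.
U+42DE3 → 4-byte form F1 82 B7 A3 at offsets 8–11.
U+547C → 3-byte form E5 91 BC at offsets 12–14.
U+9B43A → 4-byte form F2 9B 90 BA at offsets 15–18.
Offset 15 falls in char 6's range; it's byte 1 of F2 9B 90 BA = 0xF2.

0xF2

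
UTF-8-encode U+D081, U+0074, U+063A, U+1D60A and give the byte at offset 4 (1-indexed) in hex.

0x74

1-indexed offset 4 is 0-indexed offset 3.
U+D081 → 3-byte form ED 82 81 at offsets 0–2.
U+0074 → 1-byte form 74 at offsets 3–3.
Offset 3 falls in char 2's range; it's byte 1 of 74 = 0x74.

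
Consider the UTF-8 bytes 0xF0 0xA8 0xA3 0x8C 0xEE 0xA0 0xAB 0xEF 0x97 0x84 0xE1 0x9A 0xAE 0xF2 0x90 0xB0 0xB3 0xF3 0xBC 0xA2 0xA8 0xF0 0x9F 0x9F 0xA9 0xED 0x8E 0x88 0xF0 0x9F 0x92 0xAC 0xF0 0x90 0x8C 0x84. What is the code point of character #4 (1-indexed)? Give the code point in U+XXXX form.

Offset 0: leading byte 0xF0 = 11110000 → 4-byte char #1 = F0 A8 A3 8C.
Offset 4: leading byte 0xEE = 11101110 → 3-byte char #2 = EE A0 AB.
Offset 7: leading byte 0xEF = 11101111 → 3-byte char #3 = EF 97 84.
Offset 10: leading byte 0xE1 = 11100001 → 3-byte char #4 = E1 9A AE.
Leading byte 0xE1 = 11100001 matches 1110xxxx → 3-byte sequence.
Byte 1: 0xE1 = 11100001, payload 0001 (4 bits).
Byte 2: 0x9A = 10011010 (10xxxxxx ✓), payload 011010.
Byte 3: 0xAE = 10101110 (10xxxxxx ✓), payload 101110.
Concatenate: 0001011010101110 = 0x16AE (16 bits → U+16AE).

U+16AE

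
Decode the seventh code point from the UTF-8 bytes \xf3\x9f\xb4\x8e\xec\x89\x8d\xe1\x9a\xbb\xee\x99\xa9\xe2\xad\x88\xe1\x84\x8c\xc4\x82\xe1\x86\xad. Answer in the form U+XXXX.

Offset 0: leading byte 0xF3 = 11110011 → 4-byte char #1 = F3 9F B4 8E.
Offset 4: leading byte 0xEC = 11101100 → 3-byte char #2 = EC 89 8D.
Offset 7: leading byte 0xE1 = 11100001 → 3-byte char #3 = E1 9A BB.
Offset 10: leading byte 0xEE = 11101110 → 3-byte char #4 = EE 99 A9.
Offset 13: leading byte 0xE2 = 11100010 → 3-byte char #5 = E2 AD 88.
Offset 16: leading byte 0xE1 = 11100001 → 3-byte char #6 = E1 84 8C.
Offset 19: leading byte 0xC4 = 11000100 → 2-byte char #7 = C4 82.
Leading byte 0xC4 = 11000100 matches 110xxxxx → 2-byte sequence.
Byte 1: 0xC4 = 11000100, payload 00100 (5 bits).
Byte 2: 0x82 = 10000010 (10xxxxxx ✓), payload 000010.
Concatenate: 00100000010 = 0x102 (11 bits → U+0102).

U+0102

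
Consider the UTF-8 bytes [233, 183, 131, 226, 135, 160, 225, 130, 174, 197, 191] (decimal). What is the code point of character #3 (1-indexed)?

Offset 0: leading byte 0xE9 = 11101001 → 3-byte char #1 = E9 B7 83.
Offset 3: leading byte 0xE2 = 11100010 → 3-byte char #2 = E2 87 A0.
Offset 6: leading byte 0xE1 = 11100001 → 3-byte char #3 = E1 82 AE.
Leading byte 0xE1 = 11100001 matches 1110xxxx → 3-byte sequence.
Byte 1: 0xE1 = 11100001, payload 0001 (4 bits).
Byte 2: 0x82 = 10000010 (10xxxxxx ✓), payload 000010.
Byte 3: 0xAE = 10101110 (10xxxxxx ✓), payload 101110.
Concatenate: 0001000010101110 = 0x10AE (16 bits → U+10AE).

U+10AE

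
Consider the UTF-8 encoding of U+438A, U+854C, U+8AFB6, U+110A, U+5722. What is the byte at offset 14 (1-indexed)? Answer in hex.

0xE5

1-indexed offset 14 is 0-indexed offset 13.
U+438A → 3-byte form E4 8E 8A at offsets 0–2.
U+854C → 3-byte form E8 95 8C at offsets 3–5.
U+8AFB6 → 4-byte form F2 8A BE B6 at offsets 6–9.
U+110A → 3-byte form E1 84 8A at offsets 10–12.
U+5722 → 3-byte form E5 9C A2 at offsets 13–15.
Offset 13 falls in char 5's range; it's byte 1 of E5 9C A2 = 0xE5.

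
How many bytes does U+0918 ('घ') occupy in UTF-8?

U+0918 = 0x918. UTF-8 uses 1 byte below 0x80, 2 below 0x800, 3 below 0x10000, 4 up to 0x10FFFF. 0x918 is in U+0800–U+FFFF → 3 bytes.

3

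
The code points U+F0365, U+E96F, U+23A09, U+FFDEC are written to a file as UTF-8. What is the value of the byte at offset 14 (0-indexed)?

U+F0365 → 4-byte form F3 B0 8D A5 at offsets 0–3.
U+E96F → 3-byte form EE A5 AF at offsets 4–6.
U+23A09 → 4-byte form F0 A3 A8 89 at offsets 7–10.
U+FFDEC → 4-byte form F3 BF B7 AC at offsets 11–14.
Offset 14 falls in char 4's range; it's byte 4 of F3 BF B7 AC = 0xAC.

0xAC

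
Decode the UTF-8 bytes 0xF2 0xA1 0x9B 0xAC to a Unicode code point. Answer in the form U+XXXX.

Leading byte 0xF2 = 11110010 matches 11110xxx → 4-byte sequence.
Byte 1: 0xF2 = 11110010, payload 010 (3 bits).
Byte 2: 0xA1 = 10100001 (10xxxxxx ✓), payload 100001.
Byte 3: 0x9B = 10011011 (10xxxxxx ✓), payload 011011.
Byte 4: 0xAC = 10101100 (10xxxxxx ✓), payload 101100.
Concatenate: 010100001011011101100 = 0xA16EC (21 bits → U+A16EC).

U+A16EC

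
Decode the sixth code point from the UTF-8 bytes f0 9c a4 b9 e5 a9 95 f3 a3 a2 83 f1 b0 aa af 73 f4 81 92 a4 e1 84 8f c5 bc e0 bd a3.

U+1014A4

Offset 0: leading byte 0xF0 = 11110000 → 4-byte char #1 = F0 9C A4 B9.
Offset 4: leading byte 0xE5 = 11100101 → 3-byte char #2 = E5 A9 95.
Offset 7: leading byte 0xF3 = 11110011 → 4-byte char #3 = F3 A3 A2 83.
Offset 11: leading byte 0xF1 = 11110001 → 4-byte char #4 = F1 B0 AA AF.
Offset 15: leading byte 0x73 = 01110011 → 1-byte char #5 = 73.
Offset 16: leading byte 0xF4 = 11110100 → 4-byte char #6 = F4 81 92 A4.
Leading byte 0xF4 = 11110100 matches 11110xxx → 4-byte sequence.
Byte 1: 0xF4 = 11110100, payload 100 (3 bits).
Byte 2: 0x81 = 10000001 (10xxxxxx ✓), payload 000001.
Byte 3: 0x92 = 10010010 (10xxxxxx ✓), payload 010010.
Byte 4: 0xA4 = 10100100 (10xxxxxx ✓), payload 100100.
Concatenate: 100000001010010100100 = 0x1014A4 (21 bits → U+1014A4).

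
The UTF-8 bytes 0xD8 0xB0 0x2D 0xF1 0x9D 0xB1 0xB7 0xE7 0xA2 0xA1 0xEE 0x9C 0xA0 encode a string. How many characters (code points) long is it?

Byte at offset 0: 0xD8 = 11011000 → 2-byte char (#1). Advance 2.
Byte at offset 2: 0x2D = 00101101 → 1-byte char (#2). Advance 1.
Byte at offset 3: 0xF1 = 11110001 → 4-byte char (#3). Advance 4.
Byte at offset 7: 0xE7 = 11100111 → 3-byte char (#4). Advance 3.
Byte at offset 10: 0xEE = 11101110 → 3-byte char (#5). Advance 3.
Reached end at offset 13 after 5 code points.

5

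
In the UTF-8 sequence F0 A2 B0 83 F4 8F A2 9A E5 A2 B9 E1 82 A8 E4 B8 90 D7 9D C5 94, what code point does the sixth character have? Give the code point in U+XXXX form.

Offset 0: leading byte 0xF0 = 11110000 → 4-byte char #1 = F0 A2 B0 83.
Offset 4: leading byte 0xF4 = 11110100 → 4-byte char #2 = F4 8F A2 9A.
Offset 8: leading byte 0xE5 = 11100101 → 3-byte char #3 = E5 A2 B9.
Offset 11: leading byte 0xE1 = 11100001 → 3-byte char #4 = E1 82 A8.
Offset 14: leading byte 0xE4 = 11100100 → 3-byte char #5 = E4 B8 90.
Offset 17: leading byte 0xD7 = 11010111 → 2-byte char #6 = D7 9D.
Leading byte 0xD7 = 11010111 matches 110xxxxx → 2-byte sequence.
Byte 1: 0xD7 = 11010111, payload 10111 (5 bits).
Byte 2: 0x9D = 10011101 (10xxxxxx ✓), payload 011101.
Concatenate: 10111011101 = 0x5DD (11 bits → U+05DD).

U+05DD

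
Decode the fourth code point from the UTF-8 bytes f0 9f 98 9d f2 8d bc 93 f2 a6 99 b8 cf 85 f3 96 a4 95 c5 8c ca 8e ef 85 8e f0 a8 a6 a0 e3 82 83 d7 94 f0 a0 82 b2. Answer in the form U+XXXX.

Offset 0: leading byte 0xF0 = 11110000 → 4-byte char #1 = F0 9F 98 9D.
Offset 4: leading byte 0xF2 = 11110010 → 4-byte char #2 = F2 8D BC 93.
Offset 8: leading byte 0xF2 = 11110010 → 4-byte char #3 = F2 A6 99 B8.
Offset 12: leading byte 0xCF = 11001111 → 2-byte char #4 = CF 85.
Leading byte 0xCF = 11001111 matches 110xxxxx → 2-byte sequence.
Byte 1: 0xCF = 11001111, payload 01111 (5 bits).
Byte 2: 0x85 = 10000101 (10xxxxxx ✓), payload 000101.
Concatenate: 01111000101 = 0x3C5 (11 bits → U+03C5).

U+03C5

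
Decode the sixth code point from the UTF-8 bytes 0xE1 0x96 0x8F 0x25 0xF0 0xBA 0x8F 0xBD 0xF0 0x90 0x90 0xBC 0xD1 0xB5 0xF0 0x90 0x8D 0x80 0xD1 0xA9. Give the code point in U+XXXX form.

U+10340

Offset 0: leading byte 0xE1 = 11100001 → 3-byte char #1 = E1 96 8F.
Offset 3: leading byte 0x25 = 00100101 → 1-byte char #2 = 25.
Offset 4: leading byte 0xF0 = 11110000 → 4-byte char #3 = F0 BA 8F BD.
Offset 8: leading byte 0xF0 = 11110000 → 4-byte char #4 = F0 90 90 BC.
Offset 12: leading byte 0xD1 = 11010001 → 2-byte char #5 = D1 B5.
Offset 14: leading byte 0xF0 = 11110000 → 4-byte char #6 = F0 90 8D 80.
Leading byte 0xF0 = 11110000 matches 11110xxx → 4-byte sequence.
Byte 1: 0xF0 = 11110000, payload 000 (3 bits).
Byte 2: 0x90 = 10010000 (10xxxxxx ✓), payload 010000.
Byte 3: 0x8D = 10001101 (10xxxxxx ✓), payload 001101.
Byte 4: 0x80 = 10000000 (10xxxxxx ✓), payload 000000.
Concatenate: 000010000001101000000 = 0x10340 (21 bits → U+10340).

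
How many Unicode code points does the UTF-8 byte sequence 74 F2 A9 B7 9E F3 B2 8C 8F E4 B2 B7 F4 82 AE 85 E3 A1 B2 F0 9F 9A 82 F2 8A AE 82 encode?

Byte at offset 0: 0x74 = 01110100 → 1-byte char (#1). Advance 1.
Byte at offset 1: 0xF2 = 11110010 → 4-byte char (#2). Advance 4.
Byte at offset 5: 0xF3 = 11110011 → 4-byte char (#3). Advance 4.
Byte at offset 9: 0xE4 = 11100100 → 3-byte char (#4). Advance 3.
Byte at offset 12: 0xF4 = 11110100 → 4-byte char (#5). Advance 4.
Byte at offset 16: 0xE3 = 11100011 → 3-byte char (#6). Advance 3.
Byte at offset 19: 0xF0 = 11110000 → 4-byte char (#7). Advance 4.
Byte at offset 23: 0xF2 = 11110010 → 4-byte char (#8). Advance 4.
Reached end at offset 27 after 8 code points.

8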